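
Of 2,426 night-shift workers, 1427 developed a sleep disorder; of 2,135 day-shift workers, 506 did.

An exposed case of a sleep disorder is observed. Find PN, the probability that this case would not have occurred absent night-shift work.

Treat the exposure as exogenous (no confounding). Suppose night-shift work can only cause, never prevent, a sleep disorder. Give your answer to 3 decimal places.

p₁ = P(outcome | exposed) = 1427/2426 = 0.58821
p₀ = P(outcome | unexposed) = 506/2135 = 0.237
Under exogeneity and monotonicity, PN = (p₁ − p₀) / p₁.
PN = (0.58821 − 0.237) / 0.58821 = 0.35121 / 0.58821 ≈ 0.5971

PN ≈ 0.597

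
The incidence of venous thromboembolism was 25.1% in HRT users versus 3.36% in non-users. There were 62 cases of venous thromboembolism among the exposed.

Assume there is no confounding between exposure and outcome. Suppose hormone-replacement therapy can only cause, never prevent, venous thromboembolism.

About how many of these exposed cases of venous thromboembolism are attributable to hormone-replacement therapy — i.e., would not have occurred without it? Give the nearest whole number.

about 54 cases

p₁ = 0.251, p₀ = 0.0336.
PN = (p₁ − p₀)/p₁ = (0.251 − 0.0336) / 0.251 ≈ 0.86614.
Attributable cases ≈ PN × (exposed cases) = 0.86614 × 62 ≈ 53.70.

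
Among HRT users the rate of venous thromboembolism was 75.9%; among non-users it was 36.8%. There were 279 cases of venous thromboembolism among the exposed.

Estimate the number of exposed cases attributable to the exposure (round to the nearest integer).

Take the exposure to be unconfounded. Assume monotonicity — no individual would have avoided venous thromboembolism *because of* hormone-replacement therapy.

about 144 cases

p₁ = 0.759, p₀ = 0.368.
PN = (p₁ − p₀)/p₁ = (0.759 − 0.368) / 0.759 ≈ 0.51515.
Attributable cases ≈ PN × (exposed cases) = 0.51515 × 279 ≈ 143.73.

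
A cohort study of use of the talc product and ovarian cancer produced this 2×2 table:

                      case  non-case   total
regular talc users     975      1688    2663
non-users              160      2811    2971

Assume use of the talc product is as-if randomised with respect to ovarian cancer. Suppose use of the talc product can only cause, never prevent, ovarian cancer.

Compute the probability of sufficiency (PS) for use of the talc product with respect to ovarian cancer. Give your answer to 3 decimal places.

PS ≈ 0.330

p₁ = P(outcome | exposed) = 975/2663 = 0.36613
p₀ = P(outcome | unexposed) = 160/2971 = 0.053854
Under exogeneity and monotonicity, PS = (p₁ − p₀)/(1 − p₀).
PS = (0.36613 − 0.053854) / 0.94615 ≈ 0.3300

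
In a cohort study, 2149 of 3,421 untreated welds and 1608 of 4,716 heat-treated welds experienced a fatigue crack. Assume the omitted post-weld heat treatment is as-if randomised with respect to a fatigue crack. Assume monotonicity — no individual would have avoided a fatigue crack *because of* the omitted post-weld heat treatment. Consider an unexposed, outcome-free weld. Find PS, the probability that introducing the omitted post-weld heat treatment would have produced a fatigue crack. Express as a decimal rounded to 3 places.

p₁ = P(outcome | exposed) = 2149/3421 = 0.62818
p₀ = P(outcome | unexposed) = 1608/4716 = 0.34097
Under exogeneity and monotonicity, PS = (p₁ − p₀) / (1 − p₀).
PS = (0.62818 − 0.34097) / (1 − 0.34097) = 0.28721 / 0.65903 ≈ 0.4358

PS ≈ 0.436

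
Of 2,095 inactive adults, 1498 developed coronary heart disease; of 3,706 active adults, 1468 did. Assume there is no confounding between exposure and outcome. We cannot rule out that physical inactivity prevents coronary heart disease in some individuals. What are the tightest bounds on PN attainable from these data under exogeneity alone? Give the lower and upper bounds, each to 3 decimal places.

0.446 ≤ PN ≤ 0.845

p₁ = P(outcome | exposed) = 1498/2095 = 0.71504
p₀ = P(outcome | unexposed) = 1468/3706 = 0.39611
Under exogeneity alone the bounds on PN are max{0,(p₁−p₀)/p₁} ≤ PN ≤ min{1,(1−p₀)/p₁}.
  lower = (p₁ − p₀)/p₁ = 0.31892 / 0.71504 ≈ 0.4460
  upper = min{1, (1 − p₀)/p₁} = 0.60389 / 0.71504 ≈ 0.8446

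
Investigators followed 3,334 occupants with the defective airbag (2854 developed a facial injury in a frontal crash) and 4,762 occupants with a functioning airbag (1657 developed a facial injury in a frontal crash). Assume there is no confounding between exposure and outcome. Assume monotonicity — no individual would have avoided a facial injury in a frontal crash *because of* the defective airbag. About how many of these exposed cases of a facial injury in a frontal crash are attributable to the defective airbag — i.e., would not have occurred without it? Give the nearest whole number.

p₁ = P(outcome | exposed) = 2854/3334 = 0.85603
p₀ = P(outcome | unexposed) = 1657/4762 = 0.34796
PN = (p₁ − p₀)/p₁ = (0.85603 − 0.34796) / 0.85603 ≈ 0.59351.
Attributable cases ≈ PN × (exposed cases) = 0.59351 × 2854 ≈ 1693.89.

about 1694 cases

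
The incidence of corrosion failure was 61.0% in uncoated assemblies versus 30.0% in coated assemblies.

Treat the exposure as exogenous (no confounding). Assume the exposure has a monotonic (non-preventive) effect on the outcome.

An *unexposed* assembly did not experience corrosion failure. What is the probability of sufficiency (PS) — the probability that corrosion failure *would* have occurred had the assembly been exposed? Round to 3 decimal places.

p₁ = 0.61, p₀ = 0.3.
Under exogeneity and monotonicity, PS = (p₁ − p₀) / (1 − p₀).
PS = (0.61 − 0.3) / (1 − 0.3) = 0.31 / 0.7 ≈ 0.4429

PS ≈ 0.443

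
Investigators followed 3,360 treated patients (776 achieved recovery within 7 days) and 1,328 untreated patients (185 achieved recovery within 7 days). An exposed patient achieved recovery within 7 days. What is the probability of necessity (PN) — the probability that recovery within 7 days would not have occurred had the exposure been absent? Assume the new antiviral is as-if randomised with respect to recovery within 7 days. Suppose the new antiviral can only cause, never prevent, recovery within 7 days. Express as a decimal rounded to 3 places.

PN ≈ 0.397

p₁ = P(outcome | exposed) = 776/3360 = 0.23095
p₀ = P(outcome | unexposed) = 185/1328 = 0.13931
Under exogeneity and monotonicity, PN = (p₁ − p₀) / p₁.
PN = (0.23095 − 0.13931) / 0.23095 = 0.091645 / 0.23095 ≈ 0.3968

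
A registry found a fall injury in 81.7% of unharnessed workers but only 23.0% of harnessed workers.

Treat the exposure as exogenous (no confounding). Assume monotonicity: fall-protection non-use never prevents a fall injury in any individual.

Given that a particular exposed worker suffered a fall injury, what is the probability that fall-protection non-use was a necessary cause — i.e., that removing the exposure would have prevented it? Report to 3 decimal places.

PN ≈ 0.718

p₁ = 0.817, p₀ = 0.23.
Under exogeneity and monotonicity, PN = (p₁ − p₀) / p₁.
PN = (0.817 − 0.23) / 0.817 = 0.587 / 0.817 ≈ 0.7185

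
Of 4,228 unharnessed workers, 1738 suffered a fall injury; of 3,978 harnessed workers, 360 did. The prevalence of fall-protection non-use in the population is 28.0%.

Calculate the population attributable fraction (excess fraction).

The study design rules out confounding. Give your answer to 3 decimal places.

PAF ≈ 0.498

p₁ = P(outcome | exposed) = 1738/4228 = 0.41107
p₀ = P(outcome | unexposed) = 360/3978 = 0.090498
Overall risk P(Y=1) = π·p₁ + (1−π)·p₀ = 0.28×0.41107 + 0.72×0.090498 = 0.18026.
Under exogeneity, PAF = [P(Y=1) − p₀] / P(Y=1).
PAF = (0.18026 − 0.090498) / 0.18026 ≈ 0.4980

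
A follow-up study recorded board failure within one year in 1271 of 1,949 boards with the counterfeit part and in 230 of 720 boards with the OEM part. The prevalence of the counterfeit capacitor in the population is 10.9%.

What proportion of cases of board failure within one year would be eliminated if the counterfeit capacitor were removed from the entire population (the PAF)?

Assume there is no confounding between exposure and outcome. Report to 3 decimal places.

PAF ≈ 0.102

p₁ = P(outcome | exposed) = 1271/1949 = 0.65213
p₀ = P(outcome | unexposed) = 230/720 = 0.31944
Overall risk P(Y=1) = π·p₁ + (1−π)·p₀ = 0.109×0.65213 + 0.891×0.31944 = 0.35571.
Under exogeneity, PAF = [P(Y=1) − p₀] / P(Y=1).
PAF = (0.35571 − 0.31944) / 0.35571 ≈ 0.1019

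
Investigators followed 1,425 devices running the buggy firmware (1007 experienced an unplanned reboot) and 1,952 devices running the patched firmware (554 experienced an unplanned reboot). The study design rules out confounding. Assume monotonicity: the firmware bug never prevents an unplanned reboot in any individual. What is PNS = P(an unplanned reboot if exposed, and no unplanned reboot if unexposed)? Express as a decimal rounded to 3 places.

p₁ = P(outcome | exposed) = 1007/1425 = 0.70667
p₀ = P(outcome | unexposed) = 554/1952 = 0.28381
Under exogeneity and monotonicity, PNS = p₁ − p₀.
PNS = 0.70667 − 0.28381 = 0.42286

PNS ≈ 0.423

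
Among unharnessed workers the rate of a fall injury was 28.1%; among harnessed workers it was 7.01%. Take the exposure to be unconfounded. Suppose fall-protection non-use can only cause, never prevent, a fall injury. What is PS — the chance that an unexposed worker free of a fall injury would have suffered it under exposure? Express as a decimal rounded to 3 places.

PS ≈ 0.227

p₁ = 0.281, p₀ = 0.0701.
Under exogeneity and monotonicity, PS = (p₁ − p₀) / (1 − p₀).
PS = (0.281 − 0.0701) / (1 − 0.0701) = 0.2109 / 0.9299 ≈ 0.2268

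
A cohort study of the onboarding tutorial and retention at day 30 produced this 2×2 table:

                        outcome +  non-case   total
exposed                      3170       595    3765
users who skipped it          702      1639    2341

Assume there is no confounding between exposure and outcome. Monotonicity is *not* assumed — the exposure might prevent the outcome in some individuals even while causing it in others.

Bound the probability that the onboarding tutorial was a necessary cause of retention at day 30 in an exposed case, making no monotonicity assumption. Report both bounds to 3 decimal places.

p₁ = P(outcome | exposed) = 3170/3765 = 0.84197
p₀ = P(outcome | unexposed) = 702/2341 = 0.29987
Under exogeneity alone the bounds on PN are max{0,(p₁−p₀)/p₁} ≤ PN ≤ min{1,(1−p₀)/p₁}.
  lower = (p₁ − p₀)/p₁ = 0.54209 / 0.84197 ≈ 0.6438
  upper = min{1, (1 − p₀)/p₁} = 0.70013 / 0.84197 ≈ 0.8315

0.644 ≤ PN ≤ 0.832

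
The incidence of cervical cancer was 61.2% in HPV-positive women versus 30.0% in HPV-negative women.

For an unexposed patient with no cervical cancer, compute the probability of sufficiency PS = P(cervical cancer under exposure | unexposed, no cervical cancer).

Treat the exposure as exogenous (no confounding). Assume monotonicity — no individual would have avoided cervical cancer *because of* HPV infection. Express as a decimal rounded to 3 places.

p₁ = 0.612, p₀ = 0.3.
Under exogeneity and monotonicity, PS = (p₁ − p₀) / (1 − p₀).
PS = (0.612 − 0.3) / (1 − 0.3) = 0.312 / 0.7 ≈ 0.4457

PS ≈ 0.446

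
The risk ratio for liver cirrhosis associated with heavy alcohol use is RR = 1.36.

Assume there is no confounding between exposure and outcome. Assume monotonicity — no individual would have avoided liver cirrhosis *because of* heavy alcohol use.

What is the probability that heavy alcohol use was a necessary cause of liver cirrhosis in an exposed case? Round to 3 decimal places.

PN ≈ 0.265

Under exogeneity and monotonicity, PN = (RR − 1) / RR = 1 − 1/RR.
PN = (1.36 − 1) / 1.36 = 0.36 / 1.36 ≈ 0.2647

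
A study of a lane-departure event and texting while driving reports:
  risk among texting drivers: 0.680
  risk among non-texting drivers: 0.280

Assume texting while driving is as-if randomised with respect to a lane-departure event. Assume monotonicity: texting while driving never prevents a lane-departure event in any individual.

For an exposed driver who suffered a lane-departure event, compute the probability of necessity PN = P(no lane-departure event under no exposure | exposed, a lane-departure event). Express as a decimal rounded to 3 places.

Let p₁ = 0.68, p₀ = 0.28.
Under exogeneity and monotonicity, PN = (p₁ − p₀) / p₁.
PN = (0.68 − 0.28) / 0.68 = 0.4 / 0.68 ≈ 0.5882

PN ≈ 0.588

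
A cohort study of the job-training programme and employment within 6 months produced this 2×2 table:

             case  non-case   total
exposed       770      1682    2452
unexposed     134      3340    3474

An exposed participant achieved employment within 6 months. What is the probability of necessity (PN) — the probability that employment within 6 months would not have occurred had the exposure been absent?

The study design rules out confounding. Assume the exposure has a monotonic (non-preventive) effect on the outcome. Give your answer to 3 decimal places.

PN ≈ 0.877

p₁ = P(outcome | exposed) = 770/2452 = 0.31403
p₀ = P(outcome | unexposed) = 134/3474 = 0.038572
Under exogeneity and monotonicity, PN = (p₁ − p₀)/p₁.
PN = (0.31403 − 0.038572) / 0.31403 ≈ 0.8772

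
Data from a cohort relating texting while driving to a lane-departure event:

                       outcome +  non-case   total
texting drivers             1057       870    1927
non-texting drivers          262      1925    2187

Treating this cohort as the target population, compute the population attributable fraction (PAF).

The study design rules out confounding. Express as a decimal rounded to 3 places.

p₁ = P(outcome | exposed) = 1057/1927 = 0.54852
p₀ = P(outcome | unexposed) = 262/2187 = 0.1198
Exposure prevalence π = 1927/4114 = 0.4684; overall risk P(Y=1) = 0.32061.
Under exogeneity, PAF = [P(Y=1) − p₀]/P(Y=1).
PAF = (0.32061 − 0.1198) / 0.32061 ≈ 0.6263

PAF ≈ 0.626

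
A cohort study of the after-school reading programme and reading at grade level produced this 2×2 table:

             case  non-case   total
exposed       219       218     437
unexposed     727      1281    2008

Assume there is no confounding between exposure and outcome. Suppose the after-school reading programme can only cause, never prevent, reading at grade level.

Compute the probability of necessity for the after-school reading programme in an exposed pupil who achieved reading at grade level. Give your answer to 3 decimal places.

PN ≈ 0.278

p₁ = P(outcome | exposed) = 219/437 = 0.50114
p₀ = P(outcome | unexposed) = 727/2008 = 0.36205
Under exogeneity and monotonicity, PN = (p₁ − p₀)/p₁.
PN = (0.50114 − 0.36205) / 0.50114 ≈ 0.2775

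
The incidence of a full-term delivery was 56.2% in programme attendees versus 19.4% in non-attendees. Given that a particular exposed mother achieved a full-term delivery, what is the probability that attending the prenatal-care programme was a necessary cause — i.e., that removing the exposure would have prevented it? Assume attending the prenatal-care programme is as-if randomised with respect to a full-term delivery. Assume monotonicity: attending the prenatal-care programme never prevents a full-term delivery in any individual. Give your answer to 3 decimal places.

p₁ = 0.562, p₀ = 0.194.
Under exogeneity and monotonicity, PN = (p₁ − p₀) / p₁.
PN = (0.562 − 0.194) / 0.562 = 0.368 / 0.562 ≈ 0.6548

PN ≈ 0.655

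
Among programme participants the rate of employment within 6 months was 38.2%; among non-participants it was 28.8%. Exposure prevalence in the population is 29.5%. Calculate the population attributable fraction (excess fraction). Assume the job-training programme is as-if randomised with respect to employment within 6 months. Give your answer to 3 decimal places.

p₁ = 0.382, p₀ = 0.288.
Overall risk P(Y=1) = π·p₁ + (1−π)·p₀ = 0.295×0.382 + 0.705×0.288 = 0.31573.
Under exogeneity, PAF = [P(Y=1) − p₀] / P(Y=1).
PAF = (0.31573 − 0.288) / 0.31573 ≈ 0.0878

PAF ≈ 0.088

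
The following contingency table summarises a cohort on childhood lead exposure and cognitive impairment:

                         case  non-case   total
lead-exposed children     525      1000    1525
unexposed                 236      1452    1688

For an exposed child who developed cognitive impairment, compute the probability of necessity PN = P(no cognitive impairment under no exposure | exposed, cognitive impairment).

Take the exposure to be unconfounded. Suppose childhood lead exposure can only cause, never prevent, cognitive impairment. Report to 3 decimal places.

p₁ = P(outcome | exposed) = 525/1525 = 0.34426
p₀ = P(outcome | unexposed) = 236/1688 = 0.13981
Under exogeneity and monotonicity, PN = (p₁ − p₀) / p₁.
PN = (0.34426 − 0.13981) / 0.34426 = 0.20445 / 0.34426 ≈ 0.5939

PN ≈ 0.594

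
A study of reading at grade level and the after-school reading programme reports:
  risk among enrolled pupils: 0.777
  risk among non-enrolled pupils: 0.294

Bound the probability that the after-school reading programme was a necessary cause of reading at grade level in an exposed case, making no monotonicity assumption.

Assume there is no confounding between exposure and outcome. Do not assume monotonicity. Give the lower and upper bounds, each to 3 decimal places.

0.622 ≤ PN ≤ 0.909

Let p₁ = 0.777, p₀ = 0.294.
Under exogeneity alone the bounds on PN are max{0,(p₁−p₀)/p₁} ≤ PN ≤ min{1,(1−p₀)/p₁}.
  lower = (p₁ − p₀)/p₁ = 0.483 / 0.777 ≈ 0.6216
  upper = min{1, (1 − p₀)/p₁} = 0.706 / 0.777 ≈ 0.9086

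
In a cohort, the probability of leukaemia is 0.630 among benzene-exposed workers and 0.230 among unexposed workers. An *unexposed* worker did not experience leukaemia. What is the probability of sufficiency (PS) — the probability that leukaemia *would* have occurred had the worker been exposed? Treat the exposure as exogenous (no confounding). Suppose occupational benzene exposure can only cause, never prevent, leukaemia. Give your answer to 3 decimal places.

PS ≈ 0.519

Let p₁ = 0.63, p₀ = 0.23.
Under exogeneity and monotonicity, PS = (p₁ − p₀) / (1 − p₀).
PS = (0.63 − 0.23) / (1 − 0.23) = 0.4 / 0.77 ≈ 0.5195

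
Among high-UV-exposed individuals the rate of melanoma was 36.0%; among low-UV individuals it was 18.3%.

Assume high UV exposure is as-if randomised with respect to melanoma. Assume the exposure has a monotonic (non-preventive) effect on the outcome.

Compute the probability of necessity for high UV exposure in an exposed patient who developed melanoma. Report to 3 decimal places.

PN ≈ 0.492

p₁ = 0.36, p₀ = 0.183.
Under exogeneity and monotonicity, PN = (p₁ − p₀) / p₁.
PN = (0.36 − 0.183) / 0.36 = 0.177 / 0.36 ≈ 0.4917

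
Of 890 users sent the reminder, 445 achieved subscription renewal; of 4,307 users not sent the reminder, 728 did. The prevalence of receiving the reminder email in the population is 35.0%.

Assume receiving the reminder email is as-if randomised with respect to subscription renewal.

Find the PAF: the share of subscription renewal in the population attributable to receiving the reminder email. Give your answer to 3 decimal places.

PAF ≈ 0.407

p₁ = P(outcome | exposed) = 445/890 = 0.5
p₀ = P(outcome | unexposed) = 728/4307 = 0.16903
Overall risk P(Y=1) = π·p₁ + (1−π)·p₀ = 0.35×0.5 + 0.65×0.16903 = 0.28487.
Under exogeneity, PAF = [P(Y=1) − p₀] / P(Y=1).
PAF = (0.28487 − 0.16903) / 0.28487 ≈ 0.4066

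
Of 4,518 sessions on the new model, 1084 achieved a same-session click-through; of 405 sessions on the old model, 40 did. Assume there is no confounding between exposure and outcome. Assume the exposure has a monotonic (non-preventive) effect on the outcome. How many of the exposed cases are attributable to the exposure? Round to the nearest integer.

p₁ = P(outcome | exposed) = 1084/4518 = 0.23993
p₀ = P(outcome | unexposed) = 40/405 = 0.098765
PN = (p₁ − p₀)/p₁ = (0.23993 − 0.098765) / 0.23993 ≈ 0.58836.
Attributable cases ≈ PN × (exposed cases) = 0.58836 × 1084 ≈ 637.78.

about 638 cases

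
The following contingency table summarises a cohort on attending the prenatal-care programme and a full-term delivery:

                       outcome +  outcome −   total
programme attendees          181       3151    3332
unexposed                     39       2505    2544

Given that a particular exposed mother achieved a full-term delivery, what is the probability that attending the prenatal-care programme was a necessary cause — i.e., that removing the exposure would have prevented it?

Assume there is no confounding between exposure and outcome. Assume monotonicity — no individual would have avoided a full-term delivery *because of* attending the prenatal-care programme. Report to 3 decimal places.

PN ≈ 0.718

p₁ = P(outcome | exposed) = 181/3332 = 0.054322
p₀ = P(outcome | unexposed) = 39/2544 = 0.01533
Under exogeneity and monotonicity, PN = (p₁ − p₀)/p₁.
PN = (0.054322 − 0.01533) / 0.054322 ≈ 0.7178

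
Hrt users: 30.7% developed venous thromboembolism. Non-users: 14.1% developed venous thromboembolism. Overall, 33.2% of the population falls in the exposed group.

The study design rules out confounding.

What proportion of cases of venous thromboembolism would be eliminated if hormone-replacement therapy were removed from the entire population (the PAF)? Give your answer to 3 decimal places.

p₁ = 0.307, p₀ = 0.141.
Overall risk P(Y=1) = π·p₁ + (1−π)·p₀ = 0.332×0.307 + 0.668×0.141 = 0.19611.
Under exogeneity, PAF = [P(Y=1) − p₀] / P(Y=1).
PAF = (0.19611 − 0.141) / 0.19611 ≈ 0.2810

PAF ≈ 0.281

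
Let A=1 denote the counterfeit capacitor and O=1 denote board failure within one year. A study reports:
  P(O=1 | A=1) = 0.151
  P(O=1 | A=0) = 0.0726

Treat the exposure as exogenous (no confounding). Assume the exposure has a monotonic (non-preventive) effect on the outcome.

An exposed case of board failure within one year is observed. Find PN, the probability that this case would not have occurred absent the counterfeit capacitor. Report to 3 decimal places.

Let p₁ = 0.151, p₀ = 0.0726.
Under exogeneity and monotonicity, PN = (p₁ − p₀) / p₁.
PN = (0.151 − 0.0726) / 0.151 = 0.0784 / 0.151 ≈ 0.5192

PN ≈ 0.519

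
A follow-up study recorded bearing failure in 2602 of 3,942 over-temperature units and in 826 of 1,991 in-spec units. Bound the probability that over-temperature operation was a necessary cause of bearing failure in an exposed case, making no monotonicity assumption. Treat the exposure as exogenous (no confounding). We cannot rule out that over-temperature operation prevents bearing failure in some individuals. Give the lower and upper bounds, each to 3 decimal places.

0.371 ≤ PN ≤ 0.886

p₁ = P(outcome | exposed) = 2602/3942 = 0.66007
p₀ = P(outcome | unexposed) = 826/1991 = 0.41487
Under exogeneity alone the bounds on PN are max{0,(p₁−p₀)/p₁} ≤ PN ≤ min{1,(1−p₀)/p₁}.
  lower = (p₁ − p₀)/p₁ = 0.2452 / 0.66007 ≈ 0.3715
  upper = min{1, (1 − p₀)/p₁} = 0.58513 / 0.66007 ≈ 0.8865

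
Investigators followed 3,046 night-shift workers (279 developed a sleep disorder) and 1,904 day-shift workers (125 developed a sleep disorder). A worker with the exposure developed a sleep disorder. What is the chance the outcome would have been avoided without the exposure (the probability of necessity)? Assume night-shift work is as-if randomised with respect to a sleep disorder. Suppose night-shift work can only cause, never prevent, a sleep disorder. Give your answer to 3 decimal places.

p₁ = P(outcome | exposed) = 279/3046 = 0.091596
p₀ = P(outcome | unexposed) = 125/1904 = 0.065651
Under exogeneity and monotonicity, PN = (p₁ − p₀) / p₁.
PN = (0.091596 − 0.065651) / 0.091596 = 0.025944 / 0.091596 ≈ 0.2832

PN ≈ 0.283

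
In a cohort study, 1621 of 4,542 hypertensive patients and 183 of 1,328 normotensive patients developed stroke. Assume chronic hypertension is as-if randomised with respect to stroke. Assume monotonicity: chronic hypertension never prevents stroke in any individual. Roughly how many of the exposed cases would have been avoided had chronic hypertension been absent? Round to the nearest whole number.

p₁ = P(outcome | exposed) = 1621/4542 = 0.35689
p₀ = P(outcome | unexposed) = 183/1328 = 0.1378
PN = (p₁ − p₀)/p₁ = (0.35689 − 0.1378) / 0.35689 ≈ 0.61388.
Attributable cases ≈ PN × (exposed cases) = 0.61388 × 1621 ≈ 995.11.

about 995 cases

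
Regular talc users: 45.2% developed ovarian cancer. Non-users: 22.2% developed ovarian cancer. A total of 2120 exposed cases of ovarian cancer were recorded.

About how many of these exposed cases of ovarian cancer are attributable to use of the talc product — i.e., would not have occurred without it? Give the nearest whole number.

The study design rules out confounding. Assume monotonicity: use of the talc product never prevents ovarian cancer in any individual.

p₁ = 0.452, p₀ = 0.222.
PN = (p₁ − p₀)/p₁ = (0.452 − 0.222) / 0.452 ≈ 0.50885.
Attributable cases ≈ PN × (exposed cases) = 0.50885 × 2120 ≈ 1078.76.

about 1079 cases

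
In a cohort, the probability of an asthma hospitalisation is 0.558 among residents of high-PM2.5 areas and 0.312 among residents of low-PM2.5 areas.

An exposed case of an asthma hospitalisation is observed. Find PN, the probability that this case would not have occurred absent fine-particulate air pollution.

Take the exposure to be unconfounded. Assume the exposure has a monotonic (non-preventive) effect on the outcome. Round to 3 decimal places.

Let p₁ = 0.558, p₀ = 0.312.
Under exogeneity and monotonicity, PN = (p₁ − p₀) / p₁.
PN = (0.558 − 0.312) / 0.558 = 0.246 / 0.558 ≈ 0.4409

PN ≈ 0.441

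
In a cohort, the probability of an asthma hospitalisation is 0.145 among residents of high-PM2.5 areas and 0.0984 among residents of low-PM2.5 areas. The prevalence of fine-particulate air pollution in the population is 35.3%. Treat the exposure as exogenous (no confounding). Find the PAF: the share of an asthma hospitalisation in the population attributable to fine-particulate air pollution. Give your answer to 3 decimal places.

Let p₁ = 0.145, p₀ = 0.0984.
Overall risk P(Y=1) = π·p₁ + (1−π)·p₀ = 0.353×0.145 + 0.647×0.0984 = 0.11485.
Under exogeneity, PAF = [P(Y=1) − p₀] / P(Y=1).
PAF = (0.11485 − 0.0984) / 0.11485 ≈ 0.1432

PAF ≈ 0.143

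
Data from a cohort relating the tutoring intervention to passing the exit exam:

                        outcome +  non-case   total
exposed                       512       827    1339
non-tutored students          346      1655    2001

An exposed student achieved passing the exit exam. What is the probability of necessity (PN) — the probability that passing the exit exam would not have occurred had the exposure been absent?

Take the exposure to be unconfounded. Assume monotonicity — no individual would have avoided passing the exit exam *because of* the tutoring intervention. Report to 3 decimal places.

p₁ = P(outcome | exposed) = 512/1339 = 0.38237
p₀ = P(outcome | unexposed) = 346/2001 = 0.17291
Under exogeneity and monotonicity, PN = (p₁ − p₀) / p₁.
PN = (0.38237 − 0.17291) / 0.38237 = 0.20946 / 0.38237 ≈ 0.5478

PN ≈ 0.548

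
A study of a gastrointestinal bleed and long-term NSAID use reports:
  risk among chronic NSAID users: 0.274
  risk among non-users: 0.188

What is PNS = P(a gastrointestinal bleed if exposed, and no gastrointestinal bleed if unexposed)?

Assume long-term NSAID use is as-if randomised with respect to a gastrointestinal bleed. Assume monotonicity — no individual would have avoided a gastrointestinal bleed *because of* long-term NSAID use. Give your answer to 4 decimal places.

PNS ≈ 0.0860

Let p₁ = 0.274, p₀ = 0.188.
Under exogeneity and monotonicity, PNS = p₁ − p₀.
PNS = 0.274 − 0.188 = 0.086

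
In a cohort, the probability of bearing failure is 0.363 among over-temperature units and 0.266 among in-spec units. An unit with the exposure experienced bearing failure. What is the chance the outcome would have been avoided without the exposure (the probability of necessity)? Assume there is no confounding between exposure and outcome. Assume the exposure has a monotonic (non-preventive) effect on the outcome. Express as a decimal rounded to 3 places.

PN ≈ 0.267

Let p₁ = 0.363, p₀ = 0.266.
Under exogeneity and monotonicity, PN = (p₁ − p₀) / p₁.
PN = (0.363 − 0.266) / 0.363 = 0.097 / 0.363 ≈ 0.2672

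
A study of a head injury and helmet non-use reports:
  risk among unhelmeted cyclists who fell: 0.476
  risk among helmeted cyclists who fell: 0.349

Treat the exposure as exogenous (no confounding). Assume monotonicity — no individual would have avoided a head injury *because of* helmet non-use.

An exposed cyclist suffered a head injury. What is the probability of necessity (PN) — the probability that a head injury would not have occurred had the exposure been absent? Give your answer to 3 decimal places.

Let p₁ = 0.476, p₀ = 0.349.
Under exogeneity and monotonicity, PN = (p₁ − p₀) / p₁.
PN = (0.476 − 0.349) / 0.476 = 0.127 / 0.476 ≈ 0.2668

PN ≈ 0.267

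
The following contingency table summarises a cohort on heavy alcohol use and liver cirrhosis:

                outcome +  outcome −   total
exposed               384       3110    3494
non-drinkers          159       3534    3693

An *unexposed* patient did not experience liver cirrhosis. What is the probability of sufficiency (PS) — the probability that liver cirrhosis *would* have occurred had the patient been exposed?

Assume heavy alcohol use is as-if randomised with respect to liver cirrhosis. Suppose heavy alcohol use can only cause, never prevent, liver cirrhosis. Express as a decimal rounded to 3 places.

PS ≈ 0.070

p₁ = P(outcome | exposed) = 384/3494 = 0.1099
p₀ = P(outcome | unexposed) = 159/3693 = 0.043054
Under exogeneity and monotonicity, PS = (p₁ − p₀) / (1 − p₀).
PS = (0.1099 − 0.043054) / (1 − 0.043054) = 0.066848 / 0.95695 ≈ 0.0699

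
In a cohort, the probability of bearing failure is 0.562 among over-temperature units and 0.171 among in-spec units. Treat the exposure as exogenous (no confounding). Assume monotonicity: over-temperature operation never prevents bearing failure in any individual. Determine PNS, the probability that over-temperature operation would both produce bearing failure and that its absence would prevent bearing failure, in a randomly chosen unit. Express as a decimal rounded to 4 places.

PNS ≈ 0.3910

Let p₁ = 0.562, p₀ = 0.171.
Under exogeneity and monotonicity, PNS = p₁ − p₀.
PNS = 0.562 − 0.171 = 0.391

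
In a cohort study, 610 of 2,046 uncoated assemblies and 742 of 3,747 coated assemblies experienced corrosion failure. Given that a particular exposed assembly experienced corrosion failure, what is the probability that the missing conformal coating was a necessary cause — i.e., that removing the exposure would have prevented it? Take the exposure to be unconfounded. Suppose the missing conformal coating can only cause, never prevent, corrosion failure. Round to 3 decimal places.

p₁ = P(outcome | exposed) = 610/2046 = 0.29814
p₀ = P(outcome | unexposed) = 742/3747 = 0.19803
Under exogeneity and monotonicity, PN = (p₁ − p₀) / p₁.
PN = (0.29814 − 0.19803) / 0.29814 = 0.10012 / 0.29814 ≈ 0.3358

PN ≈ 0.336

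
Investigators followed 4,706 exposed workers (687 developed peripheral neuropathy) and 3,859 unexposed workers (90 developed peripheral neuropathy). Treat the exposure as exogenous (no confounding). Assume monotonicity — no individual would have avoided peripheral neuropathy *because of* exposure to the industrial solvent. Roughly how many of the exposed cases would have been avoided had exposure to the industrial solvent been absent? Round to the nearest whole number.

about 577 cases

p₁ = P(outcome | exposed) = 687/4706 = 0.14598
p₀ = P(outcome | unexposed) = 90/3859 = 0.023322
PN = (p₁ − p₀)/p₁ = (0.14598 − 0.023322) / 0.14598 ≈ 0.84024.
Attributable cases ≈ PN × (exposed cases) = 0.84024 × 687 ≈ 577.25.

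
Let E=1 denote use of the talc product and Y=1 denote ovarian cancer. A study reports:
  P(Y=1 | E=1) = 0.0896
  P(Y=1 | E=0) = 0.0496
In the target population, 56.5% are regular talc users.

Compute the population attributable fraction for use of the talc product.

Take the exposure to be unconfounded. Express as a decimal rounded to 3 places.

Let p₁ = 0.0896, p₀ = 0.0496.
Overall risk P(Y=1) = π·p₁ + (1−π)·p₀ = 0.565×0.0896 + 0.435×0.0496 = 0.0722.
Under exogeneity, PAF = [P(Y=1) − p₀] / P(Y=1).
PAF = (0.0722 − 0.0496) / 0.0722 ≈ 0.3130

PAF ≈ 0.313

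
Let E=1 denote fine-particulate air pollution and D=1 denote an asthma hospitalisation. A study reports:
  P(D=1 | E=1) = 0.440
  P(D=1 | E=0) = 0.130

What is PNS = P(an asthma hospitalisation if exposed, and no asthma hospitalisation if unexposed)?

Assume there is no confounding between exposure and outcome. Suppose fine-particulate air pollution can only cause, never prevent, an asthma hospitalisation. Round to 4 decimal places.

PNS ≈ 0.3100

Let p₁ = 0.44, p₀ = 0.13.
Under exogeneity and monotonicity, PNS = p₁ − p₀.
PNS = 0.44 − 0.13 = 0.31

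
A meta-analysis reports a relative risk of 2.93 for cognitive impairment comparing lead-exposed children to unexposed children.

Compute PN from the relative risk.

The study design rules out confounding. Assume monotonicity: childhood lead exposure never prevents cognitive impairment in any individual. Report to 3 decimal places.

PN ≈ 0.659

Under exogeneity and monotonicity, PN = (RR − 1) / RR = 1 − 1/RR.
PN = (2.93 − 1) / 2.93 = 1.93 / 2.93 ≈ 0.6587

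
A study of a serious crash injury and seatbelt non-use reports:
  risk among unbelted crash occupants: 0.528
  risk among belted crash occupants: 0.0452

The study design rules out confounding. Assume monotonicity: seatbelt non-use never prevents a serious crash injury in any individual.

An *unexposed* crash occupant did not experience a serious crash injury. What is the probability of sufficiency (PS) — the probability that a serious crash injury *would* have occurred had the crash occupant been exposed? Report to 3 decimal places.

PS ≈ 0.506

Let p₁ = 0.528, p₀ = 0.0452.
Under exogeneity and monotonicity, PS = (p₁ − p₀) / (1 − p₀).
PS = (0.528 − 0.0452) / (1 − 0.0452) = 0.4828 / 0.9548 ≈ 0.5057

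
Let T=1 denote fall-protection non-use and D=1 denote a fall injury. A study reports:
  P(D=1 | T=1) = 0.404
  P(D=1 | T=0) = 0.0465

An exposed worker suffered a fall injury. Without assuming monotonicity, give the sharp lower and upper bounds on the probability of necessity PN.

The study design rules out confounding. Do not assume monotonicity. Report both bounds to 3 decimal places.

0.885 ≤ PN ≤ 1.000

Let p₁ = 0.404, p₀ = 0.0465.
Under exogeneity alone the bounds on PN are max{0,(p₁−p₀)/p₁} ≤ PN ≤ min{1,(1−p₀)/p₁}.
  lower = (p₁ − p₀)/p₁ = 0.3575 / 0.404 ≈ 0.8849
  upper = min{1, (1 − p₀)/p₁} = 0.9535 / 0.404 ≈ 2.3601 → capped at 1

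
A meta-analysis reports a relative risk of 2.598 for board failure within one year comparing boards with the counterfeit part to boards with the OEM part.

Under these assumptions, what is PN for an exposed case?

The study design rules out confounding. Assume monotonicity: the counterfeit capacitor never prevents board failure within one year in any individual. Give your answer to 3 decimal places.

PN ≈ 0.615

Under exogeneity and monotonicity, PN = (RR − 1) / RR = 1 − 1/RR.
PN = (2.598 − 1) / 2.598 = 1.598 / 2.598 ≈ 0.6151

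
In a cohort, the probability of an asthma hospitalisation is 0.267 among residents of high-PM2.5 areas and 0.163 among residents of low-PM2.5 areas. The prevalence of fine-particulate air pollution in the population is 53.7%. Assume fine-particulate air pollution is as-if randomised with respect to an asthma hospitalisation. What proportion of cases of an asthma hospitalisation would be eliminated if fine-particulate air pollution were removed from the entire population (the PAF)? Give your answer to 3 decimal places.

Let p₁ = 0.267, p₀ = 0.163.
Overall risk P(Y=1) = π·p₁ + (1−π)·p₀ = 0.537×0.267 + 0.463×0.163 = 0.21885.
Under exogeneity, PAF = [P(Y=1) − p₀] / P(Y=1).
PAF = (0.21885 − 0.163) / 0.21885 ≈ 0.2552

PAF ≈ 0.255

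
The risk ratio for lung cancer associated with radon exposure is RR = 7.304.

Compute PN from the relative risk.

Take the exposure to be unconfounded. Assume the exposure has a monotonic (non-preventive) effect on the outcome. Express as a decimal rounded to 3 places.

PN ≈ 0.863

Under exogeneity and monotonicity, PN = (RR − 1) / RR = 1 − 1/RR.
PN = (7.304 − 1) / 7.304 = 6.304 / 7.304 ≈ 0.8631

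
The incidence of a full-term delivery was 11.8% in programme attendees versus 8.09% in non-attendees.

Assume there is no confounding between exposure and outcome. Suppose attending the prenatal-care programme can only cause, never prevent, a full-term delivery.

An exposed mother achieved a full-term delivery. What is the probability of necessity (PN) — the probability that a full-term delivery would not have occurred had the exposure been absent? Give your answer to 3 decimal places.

PN ≈ 0.314

p₁ = 0.118, p₀ = 0.0809.
Under exogeneity and monotonicity, PN = (p₁ − p₀) / p₁.
PN = (0.118 − 0.0809) / 0.118 = 0.0371 / 0.118 ≈ 0.3144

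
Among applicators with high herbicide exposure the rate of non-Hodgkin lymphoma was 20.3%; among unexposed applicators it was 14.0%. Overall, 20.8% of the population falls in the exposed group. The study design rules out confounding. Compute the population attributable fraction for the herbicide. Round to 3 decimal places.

PAF ≈ 0.086

p₁ = 0.203, p₀ = 0.14.
Overall risk P(Y=1) = π·p₁ + (1−π)·p₀ = 0.208×0.203 + 0.792×0.14 = 0.1531.
Under exogeneity, PAF = [P(Y=1) − p₀] / P(Y=1).
PAF = (0.1531 − 0.14) / 0.1531 ≈ 0.0856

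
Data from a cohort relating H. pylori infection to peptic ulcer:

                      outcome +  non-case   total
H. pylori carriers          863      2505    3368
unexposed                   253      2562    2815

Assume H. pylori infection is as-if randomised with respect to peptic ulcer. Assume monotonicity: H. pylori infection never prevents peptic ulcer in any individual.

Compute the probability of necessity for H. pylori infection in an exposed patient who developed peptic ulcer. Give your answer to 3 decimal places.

p₁ = P(outcome | exposed) = 863/3368 = 0.25624
p₀ = P(outcome | unexposed) = 253/2815 = 0.089876
Under exogeneity and monotonicity, PN = (p₁ − p₀)/p₁.
PN = (0.25624 − 0.089876) / 0.25624 ≈ 0.6492

PN ≈ 0.649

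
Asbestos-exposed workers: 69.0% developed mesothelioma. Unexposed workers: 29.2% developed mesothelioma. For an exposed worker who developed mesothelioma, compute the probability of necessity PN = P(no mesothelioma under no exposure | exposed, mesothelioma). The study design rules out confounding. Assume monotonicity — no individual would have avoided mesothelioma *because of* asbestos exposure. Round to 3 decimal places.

p₁ = 0.69, p₀ = 0.292.
Under exogeneity and monotonicity, PN = (p₁ − p₀) / p₁.
PN = (0.69 − 0.292) / 0.69 = 0.398 / 0.69 ≈ 0.5768

PN ≈ 0.577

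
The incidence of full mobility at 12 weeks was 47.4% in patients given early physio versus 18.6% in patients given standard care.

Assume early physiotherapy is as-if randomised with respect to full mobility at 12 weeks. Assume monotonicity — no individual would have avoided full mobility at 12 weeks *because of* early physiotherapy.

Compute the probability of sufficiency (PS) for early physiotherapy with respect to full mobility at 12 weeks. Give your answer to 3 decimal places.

p₁ = 0.474, p₀ = 0.186.
Under exogeneity and monotonicity, PS = (p₁ − p₀) / (1 − p₀).
PS = (0.474 − 0.186) / (1 − 0.186) = 0.288 / 0.814 ≈ 0.3538

PS ≈ 0.354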